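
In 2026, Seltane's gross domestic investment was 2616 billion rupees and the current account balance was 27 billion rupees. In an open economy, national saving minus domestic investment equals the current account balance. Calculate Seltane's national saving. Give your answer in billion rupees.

2643

S = I + CA = 2616 + 27 = 2643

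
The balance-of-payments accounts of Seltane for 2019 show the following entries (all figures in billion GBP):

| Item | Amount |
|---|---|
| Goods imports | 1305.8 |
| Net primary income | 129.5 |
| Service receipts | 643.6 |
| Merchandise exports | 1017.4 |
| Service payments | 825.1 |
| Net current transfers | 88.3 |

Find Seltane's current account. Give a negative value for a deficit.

-252.1

Goods balance = 1017.4 - 1305.8 = -288.4
Services balance = 643.6 - 825.1 = -181.5
Trade balance (goods + services) = -288.4 + (-181.5) = -469.9
Net primary income = 129.5
Net secondary income = 88.3
Current account = -469.9 + 129.5 + 88.3 = -252.1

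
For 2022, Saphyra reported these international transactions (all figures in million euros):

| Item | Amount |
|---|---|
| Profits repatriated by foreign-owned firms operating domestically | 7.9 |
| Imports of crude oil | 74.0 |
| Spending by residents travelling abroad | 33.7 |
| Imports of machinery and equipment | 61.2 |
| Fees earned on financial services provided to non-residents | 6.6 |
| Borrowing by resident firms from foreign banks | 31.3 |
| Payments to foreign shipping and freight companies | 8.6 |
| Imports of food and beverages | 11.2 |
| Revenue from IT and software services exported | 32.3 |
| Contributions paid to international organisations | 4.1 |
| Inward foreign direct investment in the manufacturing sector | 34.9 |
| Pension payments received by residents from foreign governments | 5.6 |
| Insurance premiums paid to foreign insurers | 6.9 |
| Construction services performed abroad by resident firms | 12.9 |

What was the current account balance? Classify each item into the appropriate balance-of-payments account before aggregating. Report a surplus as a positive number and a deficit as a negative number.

-150.2

Goods: -74.0 - 61.2 - 11.2 = -146.4
Services: 32.3 + 12.9 - 8.6 + 6.6 - 33.7 - 6.9 = 2.6
Primary income: -7.9
Secondary income: -4.1 + 5.6 = 1.5
Current account = (-146.4) + 2.6 + (-7.9) + 1.5 = -150.2
(Excluded from the current account — financial account: borrowing by resident firms from foreign banks 31.3, inward foreign direct investment in the manufacturing sector 34.9.)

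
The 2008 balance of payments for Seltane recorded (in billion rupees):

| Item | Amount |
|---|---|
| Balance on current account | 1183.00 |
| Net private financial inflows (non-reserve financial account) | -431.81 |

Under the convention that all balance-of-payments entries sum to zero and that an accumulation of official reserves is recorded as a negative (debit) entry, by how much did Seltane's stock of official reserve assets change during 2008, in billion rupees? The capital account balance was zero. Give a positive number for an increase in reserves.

751.19

Official reserve transactions balance = -(1183.00 + (-431.81)) = -751.19
An accumulation of reserves is recorded as a debit (negative entry), so the change in the stock of reserves is the negative of that balance.
Change in official reserves = -(-751.19) = 751.19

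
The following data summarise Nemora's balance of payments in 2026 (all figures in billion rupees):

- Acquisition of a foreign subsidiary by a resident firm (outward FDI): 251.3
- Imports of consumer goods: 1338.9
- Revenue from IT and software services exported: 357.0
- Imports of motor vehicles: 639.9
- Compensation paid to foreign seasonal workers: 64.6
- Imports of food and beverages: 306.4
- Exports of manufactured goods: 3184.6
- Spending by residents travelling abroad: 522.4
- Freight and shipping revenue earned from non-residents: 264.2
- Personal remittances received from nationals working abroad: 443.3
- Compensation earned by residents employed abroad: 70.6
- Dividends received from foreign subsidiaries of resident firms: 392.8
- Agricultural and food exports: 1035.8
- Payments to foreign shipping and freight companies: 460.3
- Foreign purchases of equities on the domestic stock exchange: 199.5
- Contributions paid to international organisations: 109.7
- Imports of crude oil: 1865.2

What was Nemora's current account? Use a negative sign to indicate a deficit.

Goods: 1035.8 - 1338.9 - 1865.2 - 639.9 - 306.4 + 3184.6 = 70.0
Services: -522.4 + 357.0 - 460.3 + 264.2 = -361.5
Primary income: 70.6 + 392.8 - 64.6 = 398.8
Secondary income: -109.7 + 443.3 = 333.6
Current account = 70.0 + (-361.5) + 398.8 + 333.6 = 440.9
(Excluded from the current account — financial account: acquisition of a foreign subsidiary by a resident firm (outward FDI) 251.3, foreign purchases of equities on the domestic stock exchange 199.5.)

440.9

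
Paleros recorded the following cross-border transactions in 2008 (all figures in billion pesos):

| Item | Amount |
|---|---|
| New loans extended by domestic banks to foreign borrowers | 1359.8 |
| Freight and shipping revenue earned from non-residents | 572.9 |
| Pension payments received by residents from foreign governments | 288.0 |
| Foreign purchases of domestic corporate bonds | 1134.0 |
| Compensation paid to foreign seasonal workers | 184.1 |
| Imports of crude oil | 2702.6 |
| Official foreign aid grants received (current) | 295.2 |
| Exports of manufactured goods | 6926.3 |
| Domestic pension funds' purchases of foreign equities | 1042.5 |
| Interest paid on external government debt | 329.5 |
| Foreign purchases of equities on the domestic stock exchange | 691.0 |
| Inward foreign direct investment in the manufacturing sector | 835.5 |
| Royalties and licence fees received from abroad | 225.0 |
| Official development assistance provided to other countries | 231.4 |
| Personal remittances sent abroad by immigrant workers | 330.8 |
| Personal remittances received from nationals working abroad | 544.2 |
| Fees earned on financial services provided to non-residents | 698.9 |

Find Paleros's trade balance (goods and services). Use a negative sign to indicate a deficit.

5720.5

Goods: -2702.6 + 6926.3 = 4223.7
Services: 225.0 + 698.9 + 572.9 = 1496.8
Trade balance = 4223.7 + 1496.8 = 5720.5
(Excluded from the trade balance — financial account: new loans extended by domestic banks to foreign borrowers 1359.8, foreign purchases of domestic corporate bonds 1134.0, domestic pension funds' purchases of foreign equities 1042.5, foreign purchases of equities on the domestic stock exchange 691.0, inward foreign direct investment in the manufacturing sector 835.5; secondary income: pension payments received by residents from foreign governments 288.0, official foreign aid grants received (current) 295.2, official development assistance provided to other countries 231.4, personal remittances sent abroad by immigrant workers 330.8, personal remittances received from nationals working abroad 544.2; primary income: compensation paid to foreign seasonal workers 184.1, interest paid on external government debt 329.5.)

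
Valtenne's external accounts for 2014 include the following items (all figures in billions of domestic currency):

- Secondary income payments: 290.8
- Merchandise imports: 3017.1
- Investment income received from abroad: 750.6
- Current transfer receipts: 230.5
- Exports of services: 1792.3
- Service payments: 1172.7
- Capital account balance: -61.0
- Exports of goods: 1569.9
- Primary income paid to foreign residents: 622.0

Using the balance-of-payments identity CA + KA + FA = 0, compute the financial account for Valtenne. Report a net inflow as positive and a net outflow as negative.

820.3

Goods balance = 1569.9 - 3017.1 = -1447.2
Services balance = 1792.3 - 1172.7 = 619.6
Trade balance (goods + services) = -1447.2 + 619.6 = -827.6
Net primary income = 750.6 - 622.0 = 128.6
Net secondary income = 230.5 - 290.8 = -60.3
Current account = -827.6 + 128.6 + (-60.3) = -759.3
Financial account = -(-759.3 + (-61.0)) = 820.3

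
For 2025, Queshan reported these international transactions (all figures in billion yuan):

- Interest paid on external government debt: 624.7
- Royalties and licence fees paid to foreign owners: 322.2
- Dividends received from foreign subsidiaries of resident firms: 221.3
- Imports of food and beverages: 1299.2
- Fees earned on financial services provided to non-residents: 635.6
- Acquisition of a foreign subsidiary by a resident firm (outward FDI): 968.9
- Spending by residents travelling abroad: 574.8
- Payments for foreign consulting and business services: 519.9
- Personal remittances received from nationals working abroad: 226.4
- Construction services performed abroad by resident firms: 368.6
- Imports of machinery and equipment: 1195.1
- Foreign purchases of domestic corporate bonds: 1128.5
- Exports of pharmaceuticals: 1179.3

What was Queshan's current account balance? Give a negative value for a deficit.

Goods: -1299.2 + 1179.3 - 1195.1 = -1315.0
Services: -322.2 - 574.8 + 368.6 - 519.9 + 635.6 = -412.7
Primary income: 221.3 - 624.7 = -403.4
Secondary income: 226.4
Current account = (-1315.0) + (-412.7) + (-403.4) + 226.4 = -1904.7
(Excluded from the current account — financial account: acquisition of a foreign subsidiary by a resident firm (outward FDI) 968.9, foreign purchases of domestic corporate bonds 1128.5.)

-1904.7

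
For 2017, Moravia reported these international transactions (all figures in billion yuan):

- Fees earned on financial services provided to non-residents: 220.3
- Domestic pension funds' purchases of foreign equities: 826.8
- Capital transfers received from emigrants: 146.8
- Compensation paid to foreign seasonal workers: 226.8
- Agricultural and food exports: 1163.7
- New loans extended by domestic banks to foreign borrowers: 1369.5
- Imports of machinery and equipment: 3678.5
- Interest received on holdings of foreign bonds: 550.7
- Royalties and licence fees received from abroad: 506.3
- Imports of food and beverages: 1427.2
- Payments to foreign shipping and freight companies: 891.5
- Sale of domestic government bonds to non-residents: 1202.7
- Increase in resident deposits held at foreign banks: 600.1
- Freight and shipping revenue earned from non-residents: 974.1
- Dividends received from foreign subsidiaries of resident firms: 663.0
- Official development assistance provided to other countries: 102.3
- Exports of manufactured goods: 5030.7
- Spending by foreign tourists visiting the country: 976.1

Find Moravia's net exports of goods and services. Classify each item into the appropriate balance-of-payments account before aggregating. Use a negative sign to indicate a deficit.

2874.0

Goods: 1163.7 + 5030.7 - 3678.5 - 1427.2 = 1088.7
Services: 976.1 - 891.5 + 974.1 + 506.3 + 220.3 = 1785.3
Trade balance = 1088.7 + 1785.3 = 2874.0
(Excluded from the trade balance — financial account: domestic pension funds' purchases of foreign equities 826.8, new loans extended by domestic banks to foreign borrowers 1369.5, sale of domestic government bonds to non-residents 1202.7, increase in resident deposits held at foreign banks 600.1; capital account: capital transfers received from emigrants 146.8; primary income: compensation paid to foreign seasonal workers 226.8, interest received on holdings of foreign bonds 550.7, dividends received from foreign subsidiaries of resident firms 663.0; secondary income: official development assistance provided to other countries 102.3.)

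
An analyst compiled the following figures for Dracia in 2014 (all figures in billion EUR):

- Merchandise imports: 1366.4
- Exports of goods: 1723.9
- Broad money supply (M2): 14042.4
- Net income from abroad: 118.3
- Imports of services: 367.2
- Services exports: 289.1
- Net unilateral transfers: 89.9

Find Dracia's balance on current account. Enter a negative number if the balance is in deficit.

Goods balance = 1723.9 - 1366.4 = 357.5
Services balance = 289.1 - 367.2 = -78.1
Trade balance (goods + services) = 357.5 + (-78.1) = 279.4
Net primary income = 118.3
Net secondary income = 89.9
Current account = 279.4 + 118.3 + 89.9 = 487.6

487.6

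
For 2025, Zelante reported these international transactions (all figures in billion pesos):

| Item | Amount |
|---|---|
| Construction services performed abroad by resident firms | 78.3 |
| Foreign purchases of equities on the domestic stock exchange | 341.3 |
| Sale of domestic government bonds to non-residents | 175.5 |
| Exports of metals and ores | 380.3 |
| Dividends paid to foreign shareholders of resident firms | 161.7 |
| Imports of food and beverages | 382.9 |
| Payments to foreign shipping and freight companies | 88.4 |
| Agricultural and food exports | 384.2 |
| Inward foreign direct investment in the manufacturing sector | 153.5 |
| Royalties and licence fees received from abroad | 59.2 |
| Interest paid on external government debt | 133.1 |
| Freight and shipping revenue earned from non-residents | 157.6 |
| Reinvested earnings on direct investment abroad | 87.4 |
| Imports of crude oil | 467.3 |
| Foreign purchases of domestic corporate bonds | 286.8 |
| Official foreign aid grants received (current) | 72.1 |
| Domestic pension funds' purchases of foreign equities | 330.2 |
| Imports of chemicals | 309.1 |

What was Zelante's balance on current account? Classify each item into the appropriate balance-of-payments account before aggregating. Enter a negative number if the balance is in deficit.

-323.4

Goods: -467.3 - 382.9 - 309.1 + 384.2 + 380.3 = -394.8
Services: 59.2 + 78.3 - 88.4 + 157.6 = 206.7
Primary income: 87.4 - 133.1 - 161.7 = -207.4
Secondary income: 72.1
Current account = (-394.8) + 206.7 + (-207.4) + 72.1 = -323.4
(Excluded from the current account — financial account: foreign purchases of equities on the domestic stock exchange 341.3, sale of domestic government bonds to non-residents 175.5, inward foreign direct investment in the manufacturing sector 153.5, foreign purchases of domestic corporate bonds 286.8, domestic pension funds' purchases of foreign equities 330.2.)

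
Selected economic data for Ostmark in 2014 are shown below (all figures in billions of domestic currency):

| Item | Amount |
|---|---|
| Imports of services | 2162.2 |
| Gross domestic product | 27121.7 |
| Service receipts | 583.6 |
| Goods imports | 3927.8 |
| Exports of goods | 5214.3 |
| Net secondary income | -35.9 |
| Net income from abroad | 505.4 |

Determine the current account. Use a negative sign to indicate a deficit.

177.4

Goods balance = 5214.3 - 3927.8 = 1286.5
Services balance = 583.6 - 2162.2 = -1578.6
Trade balance (goods + services) = 1286.5 + (-1578.6) = -292.1
Net primary income = 505.4
Net secondary income = -35.9
Current account = -292.1 + 505.4 + (-35.9) = 177.4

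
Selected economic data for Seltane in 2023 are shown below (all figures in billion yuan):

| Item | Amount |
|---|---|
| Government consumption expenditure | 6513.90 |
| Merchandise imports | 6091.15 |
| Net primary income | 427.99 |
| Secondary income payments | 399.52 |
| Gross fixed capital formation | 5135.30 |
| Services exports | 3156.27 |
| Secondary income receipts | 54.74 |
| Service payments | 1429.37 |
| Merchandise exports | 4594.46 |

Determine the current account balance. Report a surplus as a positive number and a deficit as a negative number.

Goods balance = 4594.46 - 6091.15 = -1496.69
Services balance = 3156.27 - 1429.37 = 1726.90
Trade balance (goods + services) = -1496.69 + 1726.90 = 230.21
Net primary income = 427.99
Net secondary income = 54.74 - 399.52 = -344.78
Current account = 230.21 + 427.99 + (-344.78) = 313.42

313.42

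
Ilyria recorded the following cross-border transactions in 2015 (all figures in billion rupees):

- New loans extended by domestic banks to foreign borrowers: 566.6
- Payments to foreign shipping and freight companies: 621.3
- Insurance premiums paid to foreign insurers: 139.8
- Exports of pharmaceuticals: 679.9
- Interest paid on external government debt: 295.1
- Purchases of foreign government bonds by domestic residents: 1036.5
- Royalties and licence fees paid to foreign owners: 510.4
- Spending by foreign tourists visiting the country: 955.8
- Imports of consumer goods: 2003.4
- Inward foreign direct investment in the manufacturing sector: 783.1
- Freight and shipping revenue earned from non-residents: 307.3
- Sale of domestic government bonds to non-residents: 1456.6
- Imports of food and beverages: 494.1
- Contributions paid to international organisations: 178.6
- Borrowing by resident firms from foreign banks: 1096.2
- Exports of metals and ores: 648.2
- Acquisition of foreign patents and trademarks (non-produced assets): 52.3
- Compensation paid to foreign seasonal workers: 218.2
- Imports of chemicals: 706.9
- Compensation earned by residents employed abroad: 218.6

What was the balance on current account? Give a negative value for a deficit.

Goods: -706.9 - 494.1 + 648.2 + 679.9 - 2003.4 = -1876.3
Services: -139.8 + 955.8 + 307.3 - 621.3 - 510.4 = -8.4
Primary income: -218.2 - 295.1 + 218.6 = -294.7
Secondary income: -178.6
Current account = (-1876.3) + (-8.4) + (-294.7) + (-178.6) = -2358.0
(Excluded from the current account — financial account: new loans extended by domestic banks to foreign borrowers 566.6, purchases of foreign government bonds by domestic residents 1036.5, inward foreign direct investment in the manufacturing sector 783.1, sale of domestic government bonds to non-residents 1456.6, borrowing by resident firms from foreign banks 1096.2; capital account: acquisition of foreign patents and trademarks (non-produced assets) 52.3.)

-2358.0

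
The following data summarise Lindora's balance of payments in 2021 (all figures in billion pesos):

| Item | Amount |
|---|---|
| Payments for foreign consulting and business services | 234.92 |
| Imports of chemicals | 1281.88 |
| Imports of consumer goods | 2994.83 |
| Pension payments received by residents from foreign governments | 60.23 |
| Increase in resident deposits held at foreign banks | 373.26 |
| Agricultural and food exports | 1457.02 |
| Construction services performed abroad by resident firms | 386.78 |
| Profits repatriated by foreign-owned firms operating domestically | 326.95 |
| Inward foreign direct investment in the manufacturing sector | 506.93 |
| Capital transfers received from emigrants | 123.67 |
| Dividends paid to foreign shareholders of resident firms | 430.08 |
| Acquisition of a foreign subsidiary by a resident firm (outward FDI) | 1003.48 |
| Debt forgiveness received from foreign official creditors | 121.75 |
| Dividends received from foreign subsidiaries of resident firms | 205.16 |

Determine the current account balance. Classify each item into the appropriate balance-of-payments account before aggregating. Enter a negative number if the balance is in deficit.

Goods: -1281.88 - 2994.83 + 1457.02 = -2819.69
Services: -234.92 + 386.78 = 151.86
Primary income: 205.16 - 326.95 - 430.08 = -551.87
Secondary income: 60.23
Current account = (-2819.69) + 151.86 + (-551.87) + 60.23 = -3159.47
(Excluded from the current account — financial account: increase in resident deposits held at foreign banks 373.26, inward foreign direct investment in the manufacturing sector 506.93, acquisition of a foreign subsidiary by a resident firm (outward FDI) 1003.48; capital account: capital transfers received from emigrants 123.67, debt forgiveness received from foreign official creditors 121.75.)

-3159.47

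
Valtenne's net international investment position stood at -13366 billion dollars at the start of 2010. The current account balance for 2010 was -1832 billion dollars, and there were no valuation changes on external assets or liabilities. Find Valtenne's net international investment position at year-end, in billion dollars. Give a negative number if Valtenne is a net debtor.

-15198

With no valuation effects, change in NIIP = current account = -1832
End-of-year NIIP = -13366 + (-1832) = -15198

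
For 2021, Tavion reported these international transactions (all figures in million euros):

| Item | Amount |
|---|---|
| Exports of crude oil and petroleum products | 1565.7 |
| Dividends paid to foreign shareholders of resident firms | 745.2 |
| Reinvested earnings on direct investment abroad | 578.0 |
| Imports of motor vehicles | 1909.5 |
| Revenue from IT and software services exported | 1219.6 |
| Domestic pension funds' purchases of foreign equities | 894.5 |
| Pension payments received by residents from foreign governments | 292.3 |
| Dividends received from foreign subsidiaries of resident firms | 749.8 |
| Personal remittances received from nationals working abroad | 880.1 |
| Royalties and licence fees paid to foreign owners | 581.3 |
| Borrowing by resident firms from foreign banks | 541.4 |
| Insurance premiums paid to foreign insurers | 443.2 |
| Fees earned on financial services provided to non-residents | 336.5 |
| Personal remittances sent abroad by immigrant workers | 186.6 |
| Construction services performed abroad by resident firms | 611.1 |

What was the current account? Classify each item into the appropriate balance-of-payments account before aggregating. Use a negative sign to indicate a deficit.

Goods: 1565.7 - 1909.5 = -343.8
Services: -581.3 - 443.2 + 1219.6 + 611.1 + 336.5 = 1142.7
Primary income: 749.8 + 578.0 - 745.2 = 582.6
Secondary income: 880.1 - 186.6 + 292.3 = 985.8
Current account = (-343.8) + 1142.7 + 582.6 + 985.8 = 2367.3
(Excluded from the current account — financial account: domestic pension funds' purchases of foreign equities 894.5, borrowing by resident firms from foreign banks 541.4.)

2367.3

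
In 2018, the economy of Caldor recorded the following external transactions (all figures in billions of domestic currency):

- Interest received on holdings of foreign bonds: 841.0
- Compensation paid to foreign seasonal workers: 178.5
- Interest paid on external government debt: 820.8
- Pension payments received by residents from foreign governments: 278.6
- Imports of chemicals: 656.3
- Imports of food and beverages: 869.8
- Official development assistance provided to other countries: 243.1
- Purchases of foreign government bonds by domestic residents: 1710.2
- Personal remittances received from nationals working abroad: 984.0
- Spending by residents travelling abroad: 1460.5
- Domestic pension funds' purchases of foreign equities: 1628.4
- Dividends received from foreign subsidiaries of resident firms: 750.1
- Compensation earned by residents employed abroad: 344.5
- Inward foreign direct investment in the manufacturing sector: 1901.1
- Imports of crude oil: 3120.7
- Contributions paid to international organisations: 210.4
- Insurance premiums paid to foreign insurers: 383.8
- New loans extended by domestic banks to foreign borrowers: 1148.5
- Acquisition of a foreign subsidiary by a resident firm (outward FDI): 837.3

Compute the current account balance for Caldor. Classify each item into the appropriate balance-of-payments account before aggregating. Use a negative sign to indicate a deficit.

Goods: -656.3 - 3120.7 - 869.8 = -4646.8
Services: -1460.5 - 383.8 = -1844.3
Primary income: 344.5 + 750.1 + 841.0 - 820.8 - 178.5 = 936.3
Secondary income: -210.4 + 984.0 - 243.1 + 278.6 = 809.1
Current account = (-4646.8) + (-1844.3) + 936.3 + 809.1 = -4745.7
(Excluded from the current account — financial account: purchases of foreign government bonds by domestic residents 1710.2, domestic pension funds' purchases of foreign equities 1628.4, inward foreign direct investment in the manufacturing sector 1901.1, new loans extended by domestic banks to foreign borrowers 1148.5, acquisition of a foreign subsidiary by a resident firm (outward FDI) 837.3.)

-4745.7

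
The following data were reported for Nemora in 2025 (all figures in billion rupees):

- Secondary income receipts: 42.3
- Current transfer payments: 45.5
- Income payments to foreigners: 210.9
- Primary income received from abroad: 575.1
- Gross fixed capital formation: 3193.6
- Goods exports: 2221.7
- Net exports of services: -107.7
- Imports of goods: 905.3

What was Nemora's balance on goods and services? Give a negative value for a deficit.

Goods balance = 2221.7 - 905.3 = 1316.4
Services balance = -107.7
Trade balance (goods + services) = 1316.4 + (-107.7) = 1208.7

1208.7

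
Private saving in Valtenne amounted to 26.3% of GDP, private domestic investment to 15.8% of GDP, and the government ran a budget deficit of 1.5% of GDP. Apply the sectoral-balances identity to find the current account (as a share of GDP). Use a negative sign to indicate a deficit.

By the sectoral-balances identity, CA = (S_private - I) + (T - G).
Private balance = 26.3 - 15.8 = 10.5
Government balance (T - G) = -1.5
CA = 10.5 + (-1.5) = 9.0

9.0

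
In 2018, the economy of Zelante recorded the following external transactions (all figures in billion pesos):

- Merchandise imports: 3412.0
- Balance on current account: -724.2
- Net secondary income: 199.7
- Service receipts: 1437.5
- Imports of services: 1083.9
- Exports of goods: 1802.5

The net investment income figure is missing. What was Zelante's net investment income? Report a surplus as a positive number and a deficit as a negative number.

Current account = goods balance + services balance + net primary income + net secondary income
Sum of the known components = -1056.2
Net investment income = CA - (known components) = -724.2 - (-1056.2) = 332.0

332.0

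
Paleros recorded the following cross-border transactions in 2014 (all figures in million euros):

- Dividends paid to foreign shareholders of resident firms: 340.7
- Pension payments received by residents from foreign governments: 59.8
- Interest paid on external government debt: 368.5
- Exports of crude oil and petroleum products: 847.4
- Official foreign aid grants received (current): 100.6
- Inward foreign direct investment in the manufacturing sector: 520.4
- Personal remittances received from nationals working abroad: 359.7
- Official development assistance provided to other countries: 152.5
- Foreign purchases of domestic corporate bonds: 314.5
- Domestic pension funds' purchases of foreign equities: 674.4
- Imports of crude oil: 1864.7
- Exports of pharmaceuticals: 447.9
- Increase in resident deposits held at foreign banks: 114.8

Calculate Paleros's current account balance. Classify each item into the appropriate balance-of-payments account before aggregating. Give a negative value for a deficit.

Goods: 447.9 + 847.4 - 1864.7 = -569.4
Primary income: -340.7 - 368.5 = -709.2
Secondary income: 359.7 - 152.5 + 59.8 + 100.6 = 367.6
Current account = (-569.4) + (-709.2) + 367.6 = -911.0
(Excluded from the current account — financial account: inward foreign direct investment in the manufacturing sector 520.4, foreign purchases of domestic corporate bonds 314.5, domestic pension funds' purchases of foreign equities 674.4, increase in resident deposits held at foreign banks 114.8.)

-911.0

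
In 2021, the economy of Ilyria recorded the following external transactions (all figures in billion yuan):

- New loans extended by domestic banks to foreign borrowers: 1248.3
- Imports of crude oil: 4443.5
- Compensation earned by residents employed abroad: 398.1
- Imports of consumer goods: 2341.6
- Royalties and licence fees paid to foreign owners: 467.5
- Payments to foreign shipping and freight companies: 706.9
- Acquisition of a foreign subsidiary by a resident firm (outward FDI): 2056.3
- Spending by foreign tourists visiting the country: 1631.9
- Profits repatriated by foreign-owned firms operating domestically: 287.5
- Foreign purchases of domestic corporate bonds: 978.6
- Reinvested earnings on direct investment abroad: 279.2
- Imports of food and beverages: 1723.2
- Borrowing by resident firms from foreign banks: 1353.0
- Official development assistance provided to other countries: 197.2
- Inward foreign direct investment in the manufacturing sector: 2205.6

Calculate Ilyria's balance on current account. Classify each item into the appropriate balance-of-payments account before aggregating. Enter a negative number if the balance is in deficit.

-7858.2

Goods: -4443.5 - 1723.2 - 2341.6 = -8508.3
Services: -467.5 + 1631.9 - 706.9 = 457.5
Primary income: -287.5 + 398.1 + 279.2 = 389.8
Secondary income: -197.2
Current account = (-8508.3) + 457.5 + 389.8 + (-197.2) = -7858.2
(Excluded from the current account — financial account: new loans extended by domestic banks to foreign borrowers 1248.3, acquisition of a foreign subsidiary by a resident firm (outward FDI) 2056.3, foreign purchases of domestic corporate bonds 978.6, borrowing by resident firms from foreign banks 1353.0, inward foreign direct investment in the manufacturing sector 2205.6.)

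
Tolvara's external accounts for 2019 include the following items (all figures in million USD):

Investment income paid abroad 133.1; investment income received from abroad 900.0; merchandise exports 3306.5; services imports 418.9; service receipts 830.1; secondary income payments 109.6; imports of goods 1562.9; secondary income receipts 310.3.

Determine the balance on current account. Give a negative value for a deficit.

Goods balance = 3306.5 - 1562.9 = 1743.6
Services balance = 830.1 - 418.9 = 411.2
Trade balance (goods + services) = 1743.6 + 411.2 = 2154.8
Net primary income = 900.0 - 133.1 = 766.9
Net secondary income = 310.3 - 109.6 = 200.7
Current account = 2154.8 + 766.9 + 200.7 = 3122.4

3122.4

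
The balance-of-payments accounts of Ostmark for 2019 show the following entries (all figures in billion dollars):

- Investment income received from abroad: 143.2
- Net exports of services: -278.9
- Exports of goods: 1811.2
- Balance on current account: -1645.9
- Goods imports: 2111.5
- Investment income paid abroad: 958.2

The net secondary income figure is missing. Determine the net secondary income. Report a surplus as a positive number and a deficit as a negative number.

Current account = goods balance + services balance + net primary income + net secondary income
Sum of the known components = -1394.2
Net secondary income = CA - (known components) = -1645.9 - (-1394.2) = -251.7

-251.7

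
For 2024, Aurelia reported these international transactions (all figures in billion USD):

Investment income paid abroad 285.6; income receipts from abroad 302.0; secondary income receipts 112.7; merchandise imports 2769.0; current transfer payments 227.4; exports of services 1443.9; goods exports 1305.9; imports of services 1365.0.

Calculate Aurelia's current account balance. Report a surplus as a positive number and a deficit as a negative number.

Goods balance = 1305.9 - 2769.0 = -1463.1
Services balance = 1443.9 - 1365.0 = 78.9
Trade balance (goods + services) = -1463.1 + 78.9 = -1384.2
Net primary income = 302.0 - 285.6 = 16.4
Net secondary income = 112.7 - 227.4 = -114.7
Current account = -1384.2 + 16.4 + (-114.7) = -1482.5

-1482.5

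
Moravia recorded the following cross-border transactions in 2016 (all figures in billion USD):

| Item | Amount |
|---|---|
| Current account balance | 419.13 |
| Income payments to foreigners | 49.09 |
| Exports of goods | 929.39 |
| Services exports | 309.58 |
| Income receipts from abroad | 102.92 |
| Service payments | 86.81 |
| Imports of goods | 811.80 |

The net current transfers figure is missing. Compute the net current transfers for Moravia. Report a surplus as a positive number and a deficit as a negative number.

24.94

Current account = goods balance + services balance + net primary income + net secondary income
Sum of the known components = 394.19
Net current transfers = CA - (known components) = 419.13 - 394.19 = 24.94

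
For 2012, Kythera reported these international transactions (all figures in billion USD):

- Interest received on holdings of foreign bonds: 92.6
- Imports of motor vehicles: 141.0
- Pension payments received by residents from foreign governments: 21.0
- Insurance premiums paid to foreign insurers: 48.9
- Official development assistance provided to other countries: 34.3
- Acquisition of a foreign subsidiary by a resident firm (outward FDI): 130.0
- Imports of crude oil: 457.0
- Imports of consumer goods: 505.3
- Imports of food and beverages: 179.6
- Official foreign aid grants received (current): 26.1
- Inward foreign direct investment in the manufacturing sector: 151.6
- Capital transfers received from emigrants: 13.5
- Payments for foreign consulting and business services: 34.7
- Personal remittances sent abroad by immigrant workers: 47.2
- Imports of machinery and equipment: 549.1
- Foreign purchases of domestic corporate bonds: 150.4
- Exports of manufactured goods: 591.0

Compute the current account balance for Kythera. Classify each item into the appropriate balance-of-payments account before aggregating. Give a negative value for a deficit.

Goods: -141.0 + 591.0 - 505.3 - 549.1 - 457.0 - 179.6 = -1241.0
Services: -34.7 - 48.9 = -83.6
Primary income: 92.6
Secondary income: 26.1 - 47.2 - 34.3 + 21.0 = -34.4
Current account = (-1241.0) + (-83.6) + 92.6 + (-34.4) = -1266.4
(Excluded from the current account — financial account: acquisition of a foreign subsidiary by a resident firm (outward FDI) 130.0, inward foreign direct investment in the manufacturing sector 151.6, foreign purchases of domestic corporate bonds 150.4; capital account: capital transfers received from emigrants 13.5.)

-1266.4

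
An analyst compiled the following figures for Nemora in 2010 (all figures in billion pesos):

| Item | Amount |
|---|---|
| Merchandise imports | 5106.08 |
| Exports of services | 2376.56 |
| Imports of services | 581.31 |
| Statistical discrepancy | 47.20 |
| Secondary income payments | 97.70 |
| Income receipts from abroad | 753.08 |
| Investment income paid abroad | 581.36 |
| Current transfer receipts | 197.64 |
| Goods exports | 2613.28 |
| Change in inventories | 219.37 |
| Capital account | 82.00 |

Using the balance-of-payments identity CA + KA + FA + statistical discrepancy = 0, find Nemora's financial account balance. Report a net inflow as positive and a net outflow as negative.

Goods balance = 2613.28 - 5106.08 = -2492.80
Services balance = 2376.56 - 581.31 = 1795.25
Trade balance (goods + services) = -2492.80 + 1795.25 = -697.55
Net primary income = 753.08 - 581.36 = 171.72
Net secondary income = 197.64 - 97.70 = 99.94
Current account = -697.55 + 171.72 + 99.94 = -425.89
Financial account = -(-425.89 + 82.00 + 47.20) = 296.69

296.69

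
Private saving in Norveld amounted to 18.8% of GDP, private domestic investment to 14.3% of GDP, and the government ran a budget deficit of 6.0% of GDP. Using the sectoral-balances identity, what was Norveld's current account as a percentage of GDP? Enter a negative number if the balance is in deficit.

-1.5

By the sectoral-balances identity, CA = (S_private - I) + (T - G).
Private balance = 18.8 - 14.3 = 4.5
Government balance (T - G) = -6.0
CA = 4.5 + (-6.0) = -1.5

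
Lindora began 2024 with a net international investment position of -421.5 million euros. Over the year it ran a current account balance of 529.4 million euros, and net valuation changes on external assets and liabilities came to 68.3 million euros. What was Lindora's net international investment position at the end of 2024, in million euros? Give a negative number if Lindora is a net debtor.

Change in NIIP = current account + net valuation change = 529.4 + 68.3 = 597.7
End-of-year NIIP = -421.5 + 597.7 = 176.2

176.2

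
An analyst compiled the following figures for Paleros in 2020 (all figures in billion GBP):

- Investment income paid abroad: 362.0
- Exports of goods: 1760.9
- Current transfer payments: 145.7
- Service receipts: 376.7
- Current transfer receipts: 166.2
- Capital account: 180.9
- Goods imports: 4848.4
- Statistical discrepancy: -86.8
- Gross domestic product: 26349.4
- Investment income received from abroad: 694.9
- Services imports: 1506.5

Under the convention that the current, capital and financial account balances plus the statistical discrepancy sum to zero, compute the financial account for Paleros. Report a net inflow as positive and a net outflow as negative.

Goods balance = 1760.9 - 4848.4 = -3087.5
Services balance = 376.7 - 1506.5 = -1129.8
Trade balance (goods + services) = -3087.5 + (-1129.8) = -4217.3
Net primary income = 694.9 - 362.0 = 332.9
Net secondary income = 166.2 - 145.7 = 20.5
Current account = -4217.3 + 332.9 + 20.5 = -3863.9
Financial account = -(-3863.9 + 180.9 + (-86.8)) = 3769.8

3769.8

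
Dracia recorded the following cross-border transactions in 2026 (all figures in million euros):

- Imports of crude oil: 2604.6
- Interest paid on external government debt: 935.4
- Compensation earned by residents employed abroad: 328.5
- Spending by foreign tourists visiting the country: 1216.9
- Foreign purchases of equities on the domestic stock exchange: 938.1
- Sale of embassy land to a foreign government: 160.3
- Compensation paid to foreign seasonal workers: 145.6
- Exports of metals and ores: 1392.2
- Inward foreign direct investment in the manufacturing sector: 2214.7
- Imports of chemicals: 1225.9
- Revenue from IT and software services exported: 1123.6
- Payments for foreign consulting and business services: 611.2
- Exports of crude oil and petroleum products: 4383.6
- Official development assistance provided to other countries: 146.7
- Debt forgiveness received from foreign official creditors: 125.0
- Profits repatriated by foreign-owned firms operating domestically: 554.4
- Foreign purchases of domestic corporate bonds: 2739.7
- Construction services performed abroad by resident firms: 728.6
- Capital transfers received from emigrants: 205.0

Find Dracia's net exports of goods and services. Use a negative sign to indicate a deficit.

4403.2

Goods: -2604.6 + 4383.6 - 1225.9 + 1392.2 = 1945.3
Services: 728.6 + 1123.6 - 611.2 + 1216.9 = 2457.9
Trade balance = 1945.3 + 2457.9 = 4403.2
(Excluded from the trade balance — primary income: interest paid on external government debt 935.4, compensation earned by residents employed abroad 328.5, compensation paid to foreign seasonal workers 145.6, profits repatriated by foreign-owned firms operating domestically 554.4; financial account: foreign purchases of equities on the domestic stock exchange 938.1, inward foreign direct investment in the manufacturing sector 2214.7, foreign purchases of domestic corporate bonds 2739.7; capital account: sale of embassy land to a foreign government 160.3, debt forgiveness received from foreign official creditors 125.0, capital transfers received from emigrants 205.0; secondary income: official development assistance provided to other countries 146.7.)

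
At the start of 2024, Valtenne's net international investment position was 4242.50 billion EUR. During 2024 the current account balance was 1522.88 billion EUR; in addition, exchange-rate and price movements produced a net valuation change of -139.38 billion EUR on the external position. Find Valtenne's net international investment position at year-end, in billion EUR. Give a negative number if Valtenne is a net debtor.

5626.00

Change in NIIP = current account + net valuation change = 1522.88 + (-139.38) = 1383.50
End-of-year NIIP = 4242.50 + 1383.50 = 5626.00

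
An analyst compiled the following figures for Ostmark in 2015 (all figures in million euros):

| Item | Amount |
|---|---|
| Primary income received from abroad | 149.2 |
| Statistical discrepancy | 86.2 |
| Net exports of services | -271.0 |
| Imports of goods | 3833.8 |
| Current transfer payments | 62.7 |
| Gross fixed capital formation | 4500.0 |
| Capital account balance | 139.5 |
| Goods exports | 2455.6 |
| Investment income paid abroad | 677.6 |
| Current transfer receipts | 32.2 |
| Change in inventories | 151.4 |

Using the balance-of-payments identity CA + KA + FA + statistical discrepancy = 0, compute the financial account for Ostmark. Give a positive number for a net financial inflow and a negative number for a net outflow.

Goods balance = 2455.6 - 3833.8 = -1378.2
Services balance = -271.0
Trade balance (goods + services) = -1378.2 + (-271.0) = -1649.2
Net primary income = 149.2 - 677.6 = -528.4
Net secondary income = 32.2 - 62.7 = -30.5
Current account = -1649.2 + (-528.4) + (-30.5) = -2208.1
Financial account = -(-2208.1 + 139.5 + 86.2) = 1982.4

1982.4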